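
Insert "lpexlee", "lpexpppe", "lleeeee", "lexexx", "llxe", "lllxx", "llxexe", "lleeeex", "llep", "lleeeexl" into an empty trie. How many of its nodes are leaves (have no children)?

8

Leaves are exactly the stored words that no other stored word extends.
Those words: "lexexx", "lleeeee", "lleeeexl", "llep", "lllxx", "llxexe", "lpexlee", "lpexpppe"
Leaf count: 8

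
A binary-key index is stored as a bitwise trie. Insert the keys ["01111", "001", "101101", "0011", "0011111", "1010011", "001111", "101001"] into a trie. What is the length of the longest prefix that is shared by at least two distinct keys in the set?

Equivalently: take the maximum, over all pairs, of their longest common prefix length.
"001111" and "0011111" agree on "001111" (6 characters) before diverging; nothing deeper is shared.
Longest shared-prefix length: 6

6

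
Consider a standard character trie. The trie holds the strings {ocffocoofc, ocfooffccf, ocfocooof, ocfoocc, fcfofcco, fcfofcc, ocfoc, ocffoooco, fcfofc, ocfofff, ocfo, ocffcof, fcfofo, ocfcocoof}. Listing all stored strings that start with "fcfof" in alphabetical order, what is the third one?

DFS of the "fcfof" subtree visits, in order: "fcfofc", "fcfofcc", "fcfofcco", "fcfofo"
Position 3: fcfofcco

fcfofcco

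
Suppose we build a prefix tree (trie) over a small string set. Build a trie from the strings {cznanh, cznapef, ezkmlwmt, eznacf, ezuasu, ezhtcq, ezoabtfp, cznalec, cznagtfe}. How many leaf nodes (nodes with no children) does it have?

9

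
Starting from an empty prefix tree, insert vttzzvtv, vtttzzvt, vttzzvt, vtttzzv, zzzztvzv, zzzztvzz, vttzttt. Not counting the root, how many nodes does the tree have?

Trie structure (* marks end of a word):
(root)
├─ v
│  └─ t
│     └─ t
│        ├─ t
│        │  └─ z
│        │     └─ z
│        │        └─ v *
│        │           └─ t *
│        └─ z
│           ├─ t
│           │  └─ t
│           │     └─ t *
│           └─ z
│              └─ v
│                 └─ t *
│                    └─ v *
└─ z
   └─ z
      └─ z
         └─ z
            └─ t
               └─ v
                  └─ z
                     ├─ v *
                     └─ z *
Counting every labelled node above: 25.

25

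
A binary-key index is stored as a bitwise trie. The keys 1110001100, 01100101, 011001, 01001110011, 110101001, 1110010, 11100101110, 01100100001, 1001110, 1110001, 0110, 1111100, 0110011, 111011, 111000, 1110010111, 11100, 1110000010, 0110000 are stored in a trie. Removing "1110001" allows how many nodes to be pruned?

0

Walk "1110001" from the leaf back toward the root, removing each node that no remaining word uses.
Every node on "1110001" is still needed (e.g. by "1110001100"), so nothing is freed.
Nodes removed: 0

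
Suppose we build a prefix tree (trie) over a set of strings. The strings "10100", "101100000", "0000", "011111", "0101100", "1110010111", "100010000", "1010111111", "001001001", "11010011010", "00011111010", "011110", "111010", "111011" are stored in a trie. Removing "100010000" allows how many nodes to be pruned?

After clearing the end-marker at "100010000", prune upward until reaching a node still needed by another word.
The suffix "0010000" (7 nodes) is used only by "100010000"; the node for "10" still has the child "1", so pruning stops there.
Nodes removed: 7

7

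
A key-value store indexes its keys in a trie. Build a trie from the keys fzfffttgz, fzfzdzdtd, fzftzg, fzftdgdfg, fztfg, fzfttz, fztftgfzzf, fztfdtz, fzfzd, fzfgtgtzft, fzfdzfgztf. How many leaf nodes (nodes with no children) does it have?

10

Leaves are exactly the stored words that no other stored word extends.
Those words: "fzfdzfgztf", "fzfffttgz", "fzfgtgtzft", "fzftdgdfg", "fzfttz", "fzftzg", "fzfzdzdtd", "fztfdtz", "fztfg", "fztftgfzzf"
Leaf count: 10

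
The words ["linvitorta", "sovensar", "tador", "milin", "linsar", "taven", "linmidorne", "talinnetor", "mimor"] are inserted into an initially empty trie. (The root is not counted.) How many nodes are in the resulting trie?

For each word, the new-node count is its length minus the longest prefix already in the trie:
  "linvitorta" → 10 new (l, i, n, v, i, t, o, r, t, a)
  "sovensar" → 8 new (s, o, v, e, n, s, a, r)
  "tador" → 5 new (t, a, d, o, r)
  "milin" → 5 new (m, i, l, i, n)
  "linsar" → prefix "lin" already present; 3 new (s, a, r)
  "taven" → prefix "ta" already present; 3 new (v, e, n)
  "linmidorne" → prefix "lin" already present; 7 new (m, i, d, o, r, n, e)
  "talinnetor" → prefix "ta" already present; 8 new (l, i, n, n, e, t, o, r)
  "mimor" → prefix "mi" already present; 3 new (m, o, r)
Total nodes = 10 + 8 + 5 + 5 + 3 + 3 + 7 + 8 + 3 = 52

52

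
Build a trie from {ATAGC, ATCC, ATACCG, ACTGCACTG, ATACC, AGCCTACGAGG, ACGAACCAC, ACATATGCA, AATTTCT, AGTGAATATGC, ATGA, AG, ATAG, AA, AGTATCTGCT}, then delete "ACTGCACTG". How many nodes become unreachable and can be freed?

Walk "ACTGCACTG" from the leaf back toward the root, removing each node that no remaining word uses.
The suffix "TGCACTG" (7 nodes) is used only by "ACTGCACTG"; the node for "AC" still has the child "G", so pruning stops there.
Nodes removed: 7

7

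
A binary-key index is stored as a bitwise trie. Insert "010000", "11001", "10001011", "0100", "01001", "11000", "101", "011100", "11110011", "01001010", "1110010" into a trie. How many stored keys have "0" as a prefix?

5

Traverse to the node for "0", then collect every word in that subtree.
Words under "0": 0100, 010000, 01001, 01001010, 011100
Count: 5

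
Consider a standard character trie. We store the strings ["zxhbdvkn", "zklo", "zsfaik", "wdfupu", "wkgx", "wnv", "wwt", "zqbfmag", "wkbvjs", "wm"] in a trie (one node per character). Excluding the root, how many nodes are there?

Trie structure (* marks end of a word):
(root)
├─ w
│  ├─ d
│  │  └─ f
│  │     └─ u
│  │        └─ p
│  │           └─ u *
│  ├─ k
│  │  ├─ b
│  │  │  └─ v
│  │  │     └─ j
│  │  │        └─ s *
│  │  └─ g
│  │     └─ x *
│  ├─ m *
│  ├─ n
│  │  └─ v *
│  └─ w
│     └─ t *
└─ z
   ├─ k
   │  └─ l
   │     └─ o *
   ├─ q
   │  └─ b
   │     └─ f
   │        └─ m
   │           └─ a
   │              └─ g *
   ├─ s
   │  └─ f
   │     └─ a
   │        └─ i
   │           └─ k *
   └─ x
      └─ h
         └─ b
            └─ d
               └─ v
                  └─ k
                     └─ n *
Counting every labelled node above: 40.

40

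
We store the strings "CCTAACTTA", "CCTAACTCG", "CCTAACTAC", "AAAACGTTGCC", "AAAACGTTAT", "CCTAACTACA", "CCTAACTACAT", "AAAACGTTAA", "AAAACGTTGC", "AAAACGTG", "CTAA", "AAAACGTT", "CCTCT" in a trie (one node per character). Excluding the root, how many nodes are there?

Trie structure (* marks end of a word):
(root)
├─ A
│  └─ A
│     └─ A
│        └─ A
│           └─ C
│              └─ G
│                 └─ T
│                    ├─ G *
│                    └─ T *
│                       ├─ A
│                       │  ├─ A *
│                       │  └─ T *
│                       └─ G
│                          └─ C *
│                             └─ C *
└─ C
   ├─ C
   │  └─ T
   │     ├─ A
   │     │  └─ A
   │     │     └─ C
   │     │        └─ T
   │     │           ├─ A
   │     │           │  └─ C *
   │     │           │     └─ A *
   │     │           │        └─ T *
   │     │           ├─ C
   │     │           │  └─ G *
   │     │           └─ T
   │     │              └─ A *
   │     └─ C
   │        └─ T *
   └─ T
      └─ A
         └─ A *
Counting every labelled node above: 35.

35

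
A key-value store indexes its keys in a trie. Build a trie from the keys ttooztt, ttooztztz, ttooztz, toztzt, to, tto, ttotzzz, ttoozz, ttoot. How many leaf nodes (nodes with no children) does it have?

A leaf is a node with no children — equivalently, the end of a word that is not a proper prefix of any other stored word.
Those words: "toztzt", "ttoot", "ttooztt", "ttooztztz", "ttoozz", "ttotzzz"
Leaf count: 6

6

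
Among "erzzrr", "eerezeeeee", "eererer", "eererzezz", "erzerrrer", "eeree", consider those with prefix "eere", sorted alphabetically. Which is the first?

eeree

Filter for "eere…" and sort: "eeree", "eererer", "eererzezz", "eerezeeeee"
The 1st is eeree.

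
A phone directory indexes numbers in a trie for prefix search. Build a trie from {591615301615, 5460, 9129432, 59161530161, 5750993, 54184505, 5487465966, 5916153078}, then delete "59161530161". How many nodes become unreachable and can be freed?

Walk "59161530161" from the leaf back toward the root, removing each node that no remaining word uses.
Every node on "59161530161" is still needed (e.g. by "591615301615"), so nothing is freed.
Nodes removed: 0

0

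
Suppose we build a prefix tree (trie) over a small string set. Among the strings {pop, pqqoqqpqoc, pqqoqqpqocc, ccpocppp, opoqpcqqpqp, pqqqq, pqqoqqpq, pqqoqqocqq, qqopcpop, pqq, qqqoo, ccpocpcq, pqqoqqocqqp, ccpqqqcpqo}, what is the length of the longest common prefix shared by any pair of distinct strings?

Look for the deepest trie node that still has at least two words in its subtree.
"pqqoqqocqq" and "pqqoqqocqqp" agree on "pqqoqqocqq" (10 characters) before diverging; nothing deeper is shared.
Longest shared-prefix length: 10

10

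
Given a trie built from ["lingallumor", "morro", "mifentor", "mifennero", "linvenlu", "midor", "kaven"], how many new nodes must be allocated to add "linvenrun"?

3

The longest prefix of "linvenrun" already in the trie is "linven" (length 6).
New nodes needed: |"linvenrun"| − 6 = 9 − 6 = 3.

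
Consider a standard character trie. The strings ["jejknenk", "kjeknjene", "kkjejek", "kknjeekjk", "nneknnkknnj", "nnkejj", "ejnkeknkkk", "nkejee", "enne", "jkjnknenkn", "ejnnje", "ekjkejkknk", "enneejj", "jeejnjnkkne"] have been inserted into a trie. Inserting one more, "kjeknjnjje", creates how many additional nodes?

4

Walking "kjeknjnjje" from the root, the first 6 characters ("kjeknj") follow existing edges; "n" is the first miss.
So 10 − 6 = 4 new nodes.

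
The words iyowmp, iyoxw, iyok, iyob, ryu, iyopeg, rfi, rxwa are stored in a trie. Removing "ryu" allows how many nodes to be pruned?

2

Walk "ryu" from the leaf back toward the root, removing each node that no remaining word uses.
The suffix "yu" (2 nodes) is used only by "ryu"; the node for "r" still has the child "f", so pruning stops there.
Nodes removed: 2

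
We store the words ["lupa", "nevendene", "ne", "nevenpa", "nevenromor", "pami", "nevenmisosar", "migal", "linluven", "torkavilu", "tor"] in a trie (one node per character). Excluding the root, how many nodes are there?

For each word, the new-node count is its length minus the longest prefix already in the trie:
  "lupa" → 4 new (l, u, p, a)
  "nevendene" → 9 new (n, e, v, e, n, d, e, n, e)
  "ne" → prefix "ne" already present; 0 new (none)
  "nevenpa" → prefix "neven" already present; 2 new (p, a)
  "nevenromor" → prefix "neven" already present; 5 new (r, o, m, o, r)
  "pami" → 4 new (p, a, m, i)
  "nevenmisosar" → prefix "neven" already present; 7 new (m, i, s, o, s, a, r)
  "migal" → 5 new (m, i, g, a, l)
  "linluven" → prefix "l" already present; 7 new (i, n, l, u, v, e, n)
  "torkavilu" → 9 new (t, o, r, k, a, v, i, l, u)
  "tor" → prefix "tor" already present; 0 new (none)
Total nodes = 4 + 9 + 0 + 2 + 5 + 4 + 7 + 5 + 7 + 9 + 0 = 52

52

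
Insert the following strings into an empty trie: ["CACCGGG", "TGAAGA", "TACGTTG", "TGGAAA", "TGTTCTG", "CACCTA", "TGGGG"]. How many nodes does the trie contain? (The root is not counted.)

Count nodes per top-level branch (shared prefixes stored once):
  'C'-branch (CACCGGG, CACCTA): 9 nodes
  'T'-branch (TACGTTG, TGAAGA, TGGAAA, TGGGG, TGTTCTG): 23 nodes
Sum: 32

32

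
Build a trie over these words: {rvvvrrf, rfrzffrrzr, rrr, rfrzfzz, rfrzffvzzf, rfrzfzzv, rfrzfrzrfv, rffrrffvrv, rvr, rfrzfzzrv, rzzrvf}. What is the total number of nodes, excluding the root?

46

Insert word by word; a character creates a node only if that edge doesn't already exist:
  "rvvvrrf" → 7 new (r, v, v, v, r, r, f)
  "rfrzffrrzr" → prefix "r" already present; 9 new (f, r, z, f, f, r, r, z, r)
  "rrr" → prefix "r" already present; 2 new (r, r)
  "rfrzfzz" → prefix "rfrzf" already present; 2 new (z, z)
  "rfrzffvzzf" → prefix "rfrzff" already present; 4 new (v, z, z, f)
  "rfrzfzzv" → prefix "rfrzfzz" already present; 1 new (v)
  "rfrzfrzrfv" → prefix "rfrzf" already present; 5 new (r, z, r, f, v)
  "rffrrffvrv" → prefix "rf" already present; 8 new (f, r, r, f, f, v, r, v)
  "rvr" → prefix "rv" already present; 1 new (r)
  "rfrzfzzrv" → prefix "rfrzfzz" already present; 2 new (r, v)
  "rzzrvf" → prefix "r" already present; 5 new (z, z, r, v, f)
Total nodes = 7 + 9 + 2 + 2 + 4 + 1 + 5 + 8 + 1 + 2 + 5 = 46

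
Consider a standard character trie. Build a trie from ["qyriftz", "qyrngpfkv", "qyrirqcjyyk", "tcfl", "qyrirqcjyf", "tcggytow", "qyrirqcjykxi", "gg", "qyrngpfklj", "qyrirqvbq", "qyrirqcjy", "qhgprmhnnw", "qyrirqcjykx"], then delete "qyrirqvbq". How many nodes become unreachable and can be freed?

3

After clearing the end-marker at "qyrirqvbq", prune upward until reaching a node still needed by another word.
The suffix "vbq" (3 nodes) is used only by "qyrirqvbq"; the node for "qyrirq" still has the child "c", so pruning stops there.
Nodes removed: 3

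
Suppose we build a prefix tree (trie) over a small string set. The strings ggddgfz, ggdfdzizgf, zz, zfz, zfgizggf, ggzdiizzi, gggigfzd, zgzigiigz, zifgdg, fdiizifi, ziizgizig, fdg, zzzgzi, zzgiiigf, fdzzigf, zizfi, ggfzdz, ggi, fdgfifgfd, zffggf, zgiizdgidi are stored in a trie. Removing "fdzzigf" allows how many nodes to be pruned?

A node on "fdzzigf"'s path can go only if nothing else ends at it or branches off below it.
The suffix "zzigf" (5 nodes) is used only by "fdzzigf"; the node for "fd" still has the child "i", so pruning stops there.
Nodes removed: 5

5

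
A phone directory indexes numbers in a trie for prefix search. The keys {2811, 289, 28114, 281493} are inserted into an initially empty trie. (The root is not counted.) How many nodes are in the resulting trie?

9

Trace insertions, counting only characters that open a new branch:
  "2811" → 4 new (2, 8, 1, 1)
  "289" → prefix "28" already present; 1 new (9)
  "28114" → prefix "2811" already present; 1 new (4)
  "281493" → prefix "281" already present; 3 new (4, 9, 3)
Total nodes = 4 + 1 + 1 + 3 = 9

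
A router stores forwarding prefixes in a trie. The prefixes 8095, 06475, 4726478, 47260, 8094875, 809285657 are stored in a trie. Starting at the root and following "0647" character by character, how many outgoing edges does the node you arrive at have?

The children of the "0647" node are the distinct next characters among strings starting with "0647".
Characters that immediately follow "0647" among the stored strings: {5}.
That node has 1 child edge.

1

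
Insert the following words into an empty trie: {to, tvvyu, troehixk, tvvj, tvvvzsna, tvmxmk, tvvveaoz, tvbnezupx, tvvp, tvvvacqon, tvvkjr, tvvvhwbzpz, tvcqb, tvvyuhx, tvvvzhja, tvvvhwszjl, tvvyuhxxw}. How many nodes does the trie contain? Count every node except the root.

63

For each word, the new-node count is its length minus the longest prefix already in the trie:
  "to" → 2 new (t, o)
  "tvvyu" → prefix "t" already present; 4 new (v, v, y, u)
  "troehixk" → prefix "t" already present; 7 new (r, o, e, h, i, x, k)
  "tvvj" → prefix "tvv" already present; 1 new (j)
  "tvvvzsna" → prefix "tvv" already present; 5 new (v, z, s, n, a)
  "tvmxmk" → prefix "tv" already present; 4 new (m, x, m, k)
  "tvvveaoz" → prefix "tvvv" already present; 4 new (e, a, o, z)
  "tvbnezupx" → prefix "tv" already present; 7 new (b, n, e, z, u, p, x)
  "tvvp" → prefix "tvv" already present; 1 new (p)
  "tvvvacqon" → prefix "tvvv" already present; 5 new (a, c, q, o, n)
  "tvvkjr" → prefix "tvv" already present; 3 new (k, j, r)
  "tvvvhwbzpz" → prefix "tvvv" already present; 6 new (h, w, b, z, p, z)
  "tvcqb" → prefix "tv" already present; 3 new (c, q, b)
  "tvvyuhx" → prefix "tvvyu" already present; 2 new (h, x)
  "tvvvzhja" → prefix "tvvvz" already present; 3 new (h, j, a)
  "tvvvhwszjl" → prefix "tvvvhw" already present; 4 new (s, z, j, l)
  "tvvyuhxxw" → prefix "tvvyuhx" already present; 2 new (x, w)
Total nodes = 2 + 4 + 7 + 1 + 5 + 4 + 4 + 7 + 1 + 5 + 3 + 6 + 3 + 2 + 3 + 4 + 2 = 63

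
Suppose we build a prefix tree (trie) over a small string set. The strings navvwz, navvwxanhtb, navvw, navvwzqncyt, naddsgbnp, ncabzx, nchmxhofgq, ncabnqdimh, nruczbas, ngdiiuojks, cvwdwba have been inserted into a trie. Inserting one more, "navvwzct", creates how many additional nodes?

2

"navvwz" is already a path in the trie; the remaining "ct" must be added.
Each of the 2 remaining characters creates one node.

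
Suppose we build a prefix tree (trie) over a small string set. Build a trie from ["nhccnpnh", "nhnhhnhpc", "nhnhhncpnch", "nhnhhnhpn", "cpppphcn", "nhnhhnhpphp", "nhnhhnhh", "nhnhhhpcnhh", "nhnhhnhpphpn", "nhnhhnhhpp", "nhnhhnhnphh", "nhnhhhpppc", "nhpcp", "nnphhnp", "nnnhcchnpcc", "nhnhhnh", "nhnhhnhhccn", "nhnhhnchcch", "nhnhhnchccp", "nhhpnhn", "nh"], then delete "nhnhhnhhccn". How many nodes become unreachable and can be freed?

After clearing the end-marker at "nhnhhnhhccn", prune upward until reaching a node still needed by another word.
The suffix "ccn" (3 nodes) is used only by "nhnhhnhhccn"; the node for "nhnhhnhh" still has the child "p", so pruning stops there.
Nodes removed: 3

3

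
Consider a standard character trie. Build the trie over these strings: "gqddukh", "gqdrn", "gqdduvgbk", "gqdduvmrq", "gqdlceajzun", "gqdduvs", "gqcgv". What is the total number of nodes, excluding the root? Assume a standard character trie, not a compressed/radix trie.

28

Trie structure (* marks end of a word):
(root)
└─ g
   └─ q
      ├─ c
      │  └─ g
      │     └─ v *
      └─ d
         ├─ d
         │  └─ u
         │     ├─ k
         │     │  └─ h *
         │     └─ v
         │        ├─ g
         │        │  └─ b
         │        │     └─ k *
         │        ├─ m
         │        │  └─ r
         │        │     └─ q *
         │        └─ s *
         ├─ l
         │  └─ c
         │     └─ e
         │        └─ a
         │           └─ j
         │              └─ z
         │                 └─ u
         │                    └─ n *
         └─ r
            └─ n *
Counting every labelled node above: 28.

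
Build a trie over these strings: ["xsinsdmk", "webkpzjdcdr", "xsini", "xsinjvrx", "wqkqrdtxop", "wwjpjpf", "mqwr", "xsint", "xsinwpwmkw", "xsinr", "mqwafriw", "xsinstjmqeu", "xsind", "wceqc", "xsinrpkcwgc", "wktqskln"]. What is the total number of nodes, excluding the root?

80

For each word, the new-node count is its length minus the longest prefix already in the trie:
  "xsinsdmk" → 8 new (x, s, i, n, s, d, m, k)
  "webkpzjdcdr" → 11 new (w, e, b, k, p, z, j, d, c, d, r)
  "xsini" → prefix "xsin" already present; 1 new (i)
  "xsinjvrx" → prefix "xsin" already present; 4 new (j, v, r, x)
  "wqkqrdtxop" → prefix "w" already present; 9 new (q, k, q, r, d, t, x, o, p)
  "wwjpjpf" → prefix "w" already present; 6 new (w, j, p, j, p, f)
  "mqwr" → 4 new (m, q, w, r)
  "xsint" → prefix "xsin" already present; 1 new (t)
  "xsinwpwmkw" → prefix "xsin" already present; 6 new (w, p, w, m, k, w)
  "xsinr" → prefix "xsin" already present; 1 new (r)
  "mqwafriw" → prefix "mqw" already present; 5 new (a, f, r, i, w)
  "xsinstjmqeu" → prefix "xsins" already present; 6 new (t, j, m, q, e, u)
  "xsind" → prefix "xsin" already present; 1 new (d)
  "wceqc" → prefix "w" already present; 4 new (c, e, q, c)
  "xsinrpkcwgc" → prefix "xsinr" already present; 6 new (p, k, c, w, g, c)
  "wktqskln" → prefix "w" already present; 7 new (k, t, q, s, k, l, n)
Total nodes = 8 + 11 + 1 + 4 + 9 + 6 + 4 + 1 + 6 + 1 + 5 + 6 + 1 + 4 + 6 + 7 = 80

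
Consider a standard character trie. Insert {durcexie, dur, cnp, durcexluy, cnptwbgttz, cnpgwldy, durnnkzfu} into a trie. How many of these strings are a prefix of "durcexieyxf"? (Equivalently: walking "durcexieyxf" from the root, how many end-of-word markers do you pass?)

2

Walk "durcexieyxf" from the root; an end-of-word marker is hit whenever a stored word is a prefix of "durcexieyxf".
Prefixes of the query that are stored words: "dur", "durcexie"
Count: 2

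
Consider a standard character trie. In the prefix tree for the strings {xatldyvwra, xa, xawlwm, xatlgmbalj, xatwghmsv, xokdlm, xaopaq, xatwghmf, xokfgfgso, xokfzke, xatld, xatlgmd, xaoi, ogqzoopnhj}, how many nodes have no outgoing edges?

Leaves are exactly the stored words that no other stored word extends.
Those words: "ogqzoopnhj", "xaoi", "xaopaq", "xatldyvwra", "xatlgmbalj", "xatlgmd", "xatwghmf", "xatwghmsv", "xawlwm", "xokdlm", "xokfgfgso", "xokfzke"
Leaf count: 12

12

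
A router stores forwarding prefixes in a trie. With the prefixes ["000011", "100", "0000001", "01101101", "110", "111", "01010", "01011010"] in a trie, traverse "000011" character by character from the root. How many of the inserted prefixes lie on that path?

1

Check each prefix of "000011" against the stored set — each match is an end-marker on the path.
Prefixes of the query that are stored words: "000011"
Count: 1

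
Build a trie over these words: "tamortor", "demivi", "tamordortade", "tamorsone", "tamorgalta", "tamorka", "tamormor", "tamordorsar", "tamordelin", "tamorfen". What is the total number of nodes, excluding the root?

Trace insertions, counting only characters that open a new branch:
  "tamortor" → 8 new (t, a, m, o, r, t, o, r)
  "demivi" → 6 new (d, e, m, i, v, i)
  "tamordortade" → prefix "tamor" already present; 7 new (d, o, r, t, a, d, e)
  "tamorsone" → prefix "tamor" already present; 4 new (s, o, n, e)
  "tamorgalta" → prefix "tamor" already present; 5 new (g, a, l, t, a)
  "tamorka" → prefix "tamor" already present; 2 new (k, a)
  "tamormor" → prefix "tamor" already present; 3 new (m, o, r)
  "tamordorsar" → prefix "tamordor" already present; 3 new (s, a, r)
  "tamordelin" → prefix "tamord" already present; 4 new (e, l, i, n)
  "tamorfen" → prefix "tamor" already present; 3 new (f, e, n)
Total nodes = 8 + 6 + 7 + 4 + 5 + 2 + 3 + 3 + 4 + 3 = 45

45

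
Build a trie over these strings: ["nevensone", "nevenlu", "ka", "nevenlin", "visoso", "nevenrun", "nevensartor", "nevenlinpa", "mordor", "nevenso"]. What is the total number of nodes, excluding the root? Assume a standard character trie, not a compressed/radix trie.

37

Insert word by word; a character creates a node only if that edge doesn't already exist:
  "nevensone" → 9 new (n, e, v, e, n, s, o, n, e)
  "nevenlu" → prefix "neven" already present; 2 new (l, u)
  "ka" → 2 new (k, a)
  "nevenlin" → prefix "nevenl" already present; 2 new (i, n)
  "visoso" → 6 new (v, i, s, o, s, o)
  "nevenrun" → prefix "neven" already present; 3 new (r, u, n)
  "nevensartor" → prefix "nevens" already present; 5 new (a, r, t, o, r)
  "nevenlinpa" → prefix "nevenlin" already present; 2 new (p, a)
  "mordor" → 6 new (m, o, r, d, o, r)
  "nevenso" → prefix "nevenso" already present; 0 new (none)
Total nodes = 9 + 2 + 2 + 2 + 6 + 3 + 5 + 2 + 6 + 0 = 37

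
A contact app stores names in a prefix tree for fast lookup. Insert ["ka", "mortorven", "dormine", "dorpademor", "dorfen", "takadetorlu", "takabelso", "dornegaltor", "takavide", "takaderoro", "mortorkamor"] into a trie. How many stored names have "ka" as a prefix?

Traverse to the node for "ka", then collect every word in that subtree.
Matches: "ka"
Count: 1

1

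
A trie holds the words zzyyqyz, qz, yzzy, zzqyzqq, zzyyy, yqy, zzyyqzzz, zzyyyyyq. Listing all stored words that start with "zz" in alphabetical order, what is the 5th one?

zzyyyyyq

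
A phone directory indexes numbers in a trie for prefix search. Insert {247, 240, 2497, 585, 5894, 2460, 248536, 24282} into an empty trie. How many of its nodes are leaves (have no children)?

8

Leaves are exactly the stored words that no other stored word extends.
Those words: "240", "24282", "2460", "247", "248536", "2497", "585", "5894"
Leaf count: 8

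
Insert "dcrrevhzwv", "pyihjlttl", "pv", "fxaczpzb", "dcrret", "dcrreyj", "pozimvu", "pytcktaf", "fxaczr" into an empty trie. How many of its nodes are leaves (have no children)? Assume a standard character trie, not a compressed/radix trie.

9

A leaf is a node with no children — equivalently, the end of a word that is not a proper prefix of any other stored word.
Those words: "dcrret", "dcrrevhzwv", "dcrreyj", "fxaczpzb", "fxaczr", "pozimvu", "pv", "pyihjlttl", "pytcktaf"
Leaf count: 9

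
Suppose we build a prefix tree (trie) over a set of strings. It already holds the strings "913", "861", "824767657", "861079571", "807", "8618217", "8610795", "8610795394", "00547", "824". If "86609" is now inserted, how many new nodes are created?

The longest prefix of "86609" already in the trie is "86" (length 2).
Each of the 3 remaining characters creates one node.

3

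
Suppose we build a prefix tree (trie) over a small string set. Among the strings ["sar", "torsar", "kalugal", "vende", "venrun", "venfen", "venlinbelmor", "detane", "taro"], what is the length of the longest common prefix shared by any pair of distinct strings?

3

Look for the deepest trie node that still has at least two words in its subtree.
"vende" and "venfen" agree on "ven" (3 characters) before diverging; nothing deeper is shared.
Longest shared-prefix length: 3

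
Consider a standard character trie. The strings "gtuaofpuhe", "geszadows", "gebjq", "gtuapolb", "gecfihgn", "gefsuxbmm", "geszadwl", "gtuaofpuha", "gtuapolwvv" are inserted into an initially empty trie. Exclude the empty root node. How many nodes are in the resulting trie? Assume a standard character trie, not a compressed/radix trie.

Trace insertions, counting only characters that open a new branch:
  "gtuaofpuhe" → 10 new (g, t, u, a, o, f, p, u, h, e)
  "geszadows" → prefix "g" already present; 8 new (e, s, z, a, d, o, w, s)
  "gebjq" → prefix "ge" already present; 3 new (b, j, q)
  "gtuapolb" → prefix "gtua" already present; 4 new (p, o, l, b)
  "gecfihgn" → prefix "ge" already present; 6 new (c, f, i, h, g, n)
  "gefsuxbmm" → prefix "ge" already present; 7 new (f, s, u, x, b, m, m)
  "geszadwl" → prefix "geszad" already present; 2 new (w, l)
  "gtuaofpuha" → prefix "gtuaofpuh" already present; 1 new (a)
  "gtuapolwvv" → prefix "gtuapol" already present; 3 new (w, v, v)
Total nodes = 10 + 8 + 3 + 4 + 6 + 7 + 2 + 1 + 3 = 44

44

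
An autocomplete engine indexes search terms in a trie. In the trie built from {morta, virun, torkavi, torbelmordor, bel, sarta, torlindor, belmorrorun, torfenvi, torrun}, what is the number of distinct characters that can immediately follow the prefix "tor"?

5

Walk "tor" from the root, arriving at one node.
Characters that immediately follow "tor" among the stored strings: {b, f, k, l, r}.
That node has 5 child edges.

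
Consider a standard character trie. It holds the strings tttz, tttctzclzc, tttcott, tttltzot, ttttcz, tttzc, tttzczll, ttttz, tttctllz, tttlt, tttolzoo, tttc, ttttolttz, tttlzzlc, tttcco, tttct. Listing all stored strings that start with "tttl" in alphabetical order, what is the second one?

tttltzot

DFS of the "tttl" subtree visits, in order: "tttlt", "tttltzot", "tttlzzlc"
The 2nd is tttltzot.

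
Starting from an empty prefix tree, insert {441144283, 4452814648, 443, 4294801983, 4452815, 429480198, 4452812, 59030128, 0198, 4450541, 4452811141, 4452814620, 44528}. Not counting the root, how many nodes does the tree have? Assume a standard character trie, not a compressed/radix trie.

51

Insert word by word; a character creates a node only if that edge doesn't already exist:
  "441144283" → 9 new (4, 4, 1, 1, 4, 4, 2, 8, 3)
  "4452814648" → prefix "44" already present; 8 new (5, 2, 8, 1, 4, 6, 4, 8)
  "443" → prefix "44" already present; 1 new (3)
  "4294801983" → prefix "4" already present; 9 new (2, 9, 4, 8, 0, 1, 9, 8, 3)
  "4452815" → prefix "445281" already present; 1 new (5)
  "429480198" → prefix "429480198" already present; 0 new (none)
  "4452812" → prefix "445281" already present; 1 new (2)
  "59030128" → 8 new (5, 9, 0, 3, 0, 1, 2, 8)
  "0198" → 4 new (0, 1, 9, 8)
  "4450541" → prefix "445" already present; 4 new (0, 5, 4, 1)
  "4452811141" → prefix "445281" already present; 4 new (1, 1, 4, 1)
  "4452814620" → prefix "44528146" already present; 2 new (2, 0)
  "44528" → prefix "44528" already present; 0 new (none)
Total nodes = 9 + 8 + 1 + 9 + 1 + 0 + 1 + 8 + 4 + 4 + 4 + 2 + 0 = 51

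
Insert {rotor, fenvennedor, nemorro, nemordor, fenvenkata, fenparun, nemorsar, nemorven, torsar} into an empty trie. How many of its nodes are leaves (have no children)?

9

A leaf is a node with no children — equivalently, the end of a word that is not a proper prefix of any other stored word.
Those words: "fenparun", "fenvenkata", "fenvennedor", "nemordor", "nemorro", "nemorsar", "nemorven", "rotor", "torsar"
Leaf count: 9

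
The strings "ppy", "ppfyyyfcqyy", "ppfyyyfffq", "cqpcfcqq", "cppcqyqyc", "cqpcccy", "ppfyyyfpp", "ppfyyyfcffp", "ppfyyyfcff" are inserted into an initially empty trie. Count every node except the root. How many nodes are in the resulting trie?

Trace insertions, counting only characters that open a new branch:
  "ppy" → 3 new (p, p, y)
  "ppfyyyfcqyy" → prefix "pp" already present; 9 new (f, y, y, y, f, c, q, y, y)
  "ppfyyyfffq" → prefix "ppfyyyf" already present; 3 new (f, f, q)
  "cqpcfcqq" → 8 new (c, q, p, c, f, c, q, q)
  "cppcqyqyc" → prefix "c" already present; 8 new (p, p, c, q, y, q, y, c)
  "cqpcccy" → prefix "cqpc" already present; 3 new (c, c, y)
  "ppfyyyfpp" → prefix "ppfyyyf" already present; 2 new (p, p)
  "ppfyyyfcffp" → prefix "ppfyyyfc" already present; 3 new (f, f, p)
  "ppfyyyfcff" → prefix "ppfyyyfcff" already present; 0 new (none)
Total nodes = 3 + 9 + 3 + 8 + 8 + 3 + 2 + 3 + 0 = 39

39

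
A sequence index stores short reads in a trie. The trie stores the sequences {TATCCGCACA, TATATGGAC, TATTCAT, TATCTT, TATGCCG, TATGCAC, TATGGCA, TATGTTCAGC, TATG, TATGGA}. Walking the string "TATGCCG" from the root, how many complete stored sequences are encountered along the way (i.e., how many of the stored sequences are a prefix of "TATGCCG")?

2

Check each prefix of "TATGCCG" against the stored set — each match is an end-marker on the path.
Prefixes of the query that are stored words: "TATG", "TATGCCG"
Count: 2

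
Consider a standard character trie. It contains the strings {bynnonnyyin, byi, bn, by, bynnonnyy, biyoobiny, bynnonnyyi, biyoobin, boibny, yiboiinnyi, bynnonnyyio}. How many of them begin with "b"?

Traverse to the node for "b", then collect every word in that subtree.
Words under "b": biyoobin, biyoobiny, bn, boibny, by, byi, bynnonnyy, bynnonnyyi, bynnonnyyin, bynnonnyyio
Count: 10

10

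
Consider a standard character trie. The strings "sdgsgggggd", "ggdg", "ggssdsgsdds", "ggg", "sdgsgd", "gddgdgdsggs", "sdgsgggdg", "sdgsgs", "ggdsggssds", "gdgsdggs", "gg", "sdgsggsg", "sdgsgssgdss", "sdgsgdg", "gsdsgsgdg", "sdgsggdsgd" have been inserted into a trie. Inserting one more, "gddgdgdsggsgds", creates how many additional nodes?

Walking "gddgdgdsggsgds" from the root, the first 11 characters ("gddgdgdsggs") follow existing edges; "g" is the first miss.
New nodes needed: |"gddgdgdsggsgds"| − 11 = 14 − 11 = 3.

3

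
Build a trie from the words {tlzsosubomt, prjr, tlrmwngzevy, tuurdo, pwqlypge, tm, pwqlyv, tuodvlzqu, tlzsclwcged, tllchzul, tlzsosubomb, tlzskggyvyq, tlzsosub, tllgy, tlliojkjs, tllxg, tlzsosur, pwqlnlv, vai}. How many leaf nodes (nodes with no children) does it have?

Leaves are exactly the stored words that no other stored word extends.
Those words: "prjr", "pwqlnlv", "pwqlypge", "pwqlyv", "tllchzul", "tllgy", "tlliojkjs", "tllxg", "tlrmwngzevy", "tlzsclwcged", "tlzskggyvyq", "tlzsosubomb", "tlzsosubomt", "tlzsosur", "tm", "tuodvlzqu", "tuurdo", "vai"
Leaf count: 18

18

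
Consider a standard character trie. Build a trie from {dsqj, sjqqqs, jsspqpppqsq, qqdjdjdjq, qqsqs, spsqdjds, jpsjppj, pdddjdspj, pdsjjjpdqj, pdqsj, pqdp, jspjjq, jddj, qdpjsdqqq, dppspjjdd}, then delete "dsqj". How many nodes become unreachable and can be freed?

3

Walk "dsqj" from the leaf back toward the root, removing each node that no remaining word uses.
The suffix "sqj" (3 nodes) is used only by "dsqj"; the node for "d" still has the child "p", so pruning stops there.
Nodes removed: 3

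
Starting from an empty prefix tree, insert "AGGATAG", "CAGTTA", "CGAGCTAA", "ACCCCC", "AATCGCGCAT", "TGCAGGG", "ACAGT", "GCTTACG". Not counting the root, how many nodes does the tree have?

51

Insert word by word; a character creates a node only if that edge doesn't already exist:
  "AGGATAG" → 7 new (A, G, G, A, T, A, G)
  "CAGTTA" → 6 new (C, A, G, T, T, A)
  "CGAGCTAA" → prefix "C" already present; 7 new (G, A, G, C, T, A, A)
  "ACCCCC" → prefix "A" already present; 5 new (C, C, C, C, C)
  "AATCGCGCAT" → prefix "A" already present; 9 new (A, T, C, G, C, G, C, A, T)
  "TGCAGGG" → 7 new (T, G, C, A, G, G, G)
  "ACAGT" → prefix "AC" already present; 3 new (A, G, T)
  "GCTTACG" → 7 new (G, C, T, T, A, C, G)
Total nodes = 7 + 6 + 7 + 5 + 9 + 7 + 3 + 7 = 51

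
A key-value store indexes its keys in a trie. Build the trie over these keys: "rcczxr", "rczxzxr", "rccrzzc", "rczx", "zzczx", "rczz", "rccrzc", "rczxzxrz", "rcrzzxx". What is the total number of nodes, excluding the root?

28

Count nodes per top-level branch (shared prefixes stored once):
  'r'-branch (rccrzc, rccrzzc, rcczxr, rcrzzxx, rczx, rczxzxr, rczxzxrz, rczz): 23 nodes
  'z'-branch (zzczx): 5 nodes
Sum: 28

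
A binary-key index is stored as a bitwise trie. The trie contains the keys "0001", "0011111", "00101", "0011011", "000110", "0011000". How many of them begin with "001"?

Walk to "001"; the words in its subtree are exactly those with that prefix.
Words under "001": 00101, 0011000, 0011011, 0011111
Count: 4

4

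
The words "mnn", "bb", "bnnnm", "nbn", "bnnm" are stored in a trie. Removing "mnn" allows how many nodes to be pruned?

Walk "mnn" from the leaf back toward the root, removing each node that no remaining word uses.
No other word shares any prefix with "mnn", so all 3 of its nodes go.
Nodes removed: 3

3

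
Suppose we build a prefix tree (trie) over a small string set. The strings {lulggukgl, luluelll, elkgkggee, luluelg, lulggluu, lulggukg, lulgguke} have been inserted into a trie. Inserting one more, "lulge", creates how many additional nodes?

The longest prefix of "lulge" already in the trie is "lulg" (length 4).
Each of the 1 remaining characters creates one node.

1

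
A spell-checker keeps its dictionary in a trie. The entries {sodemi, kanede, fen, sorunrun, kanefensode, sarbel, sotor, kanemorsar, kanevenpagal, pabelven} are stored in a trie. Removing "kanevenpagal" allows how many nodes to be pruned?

8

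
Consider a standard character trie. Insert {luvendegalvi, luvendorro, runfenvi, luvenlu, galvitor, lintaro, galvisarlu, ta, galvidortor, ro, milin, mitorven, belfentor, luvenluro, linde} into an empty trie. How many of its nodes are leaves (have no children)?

14

A leaf is a node with no children — equivalently, the end of a word that is not a proper prefix of any other stored word.
Those words: "belfentor", "galvidortor", "galvisarlu", "galvitor", "linde", "lintaro", "luvendegalvi", "luvendorro", "luvenluro", "milin", "mitorven", "ro", "runfenvi", "ta"
Leaf count: 14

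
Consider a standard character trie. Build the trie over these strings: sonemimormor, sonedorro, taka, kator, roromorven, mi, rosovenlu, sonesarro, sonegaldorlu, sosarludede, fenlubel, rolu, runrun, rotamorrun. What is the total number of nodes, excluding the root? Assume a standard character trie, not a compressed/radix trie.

Count nodes per top-level branch (shared prefixes stored once):
  'f'-branch (fenlubel): 8 nodes
  'k'-branch (kator): 5 nodes
  'm'-branch (mi): 2 nodes
  'r'-branch (rolu, roromorven, rosovenlu, rotamorrun, runrun): 32 nodes
  's'-branch (sonedorro, sonegaldorlu, sonemimormor, sonesarro, sosarludede): 39 nodes
  't'-branch (taka): 4 nodes
Sum: 90

90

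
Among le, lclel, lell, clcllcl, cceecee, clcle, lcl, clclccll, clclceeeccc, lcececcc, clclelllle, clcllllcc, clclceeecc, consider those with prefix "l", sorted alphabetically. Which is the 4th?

Words with prefix "l", in lexicographic order: "lcececcc", "lcl", "lclel", "le", "lell"
The 4th is le.

le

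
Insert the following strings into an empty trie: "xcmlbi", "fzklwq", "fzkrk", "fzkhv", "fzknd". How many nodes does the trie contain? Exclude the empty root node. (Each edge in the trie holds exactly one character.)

18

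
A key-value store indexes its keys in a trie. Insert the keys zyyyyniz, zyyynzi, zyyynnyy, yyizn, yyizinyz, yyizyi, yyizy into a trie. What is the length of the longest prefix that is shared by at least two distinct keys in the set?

The deepest shared node is where two words last agree before diverging.
e.g. "yyizy" and "yyizyi" share the prefix "yyizy" of length 5; no pair shares a longer one.
Longest shared-prefix length: 5

5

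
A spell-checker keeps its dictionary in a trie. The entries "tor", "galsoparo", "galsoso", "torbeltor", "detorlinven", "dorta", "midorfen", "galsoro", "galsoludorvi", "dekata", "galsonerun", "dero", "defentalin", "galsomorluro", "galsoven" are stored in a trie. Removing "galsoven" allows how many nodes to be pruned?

After clearing the end-marker at "galsoven", prune upward until reaching a node still needed by another word.
The suffix "ven" (3 nodes) is used only by "galsoven"; the node for "galso" still has the child "p", so pruning stops there.
Nodes removed: 3

3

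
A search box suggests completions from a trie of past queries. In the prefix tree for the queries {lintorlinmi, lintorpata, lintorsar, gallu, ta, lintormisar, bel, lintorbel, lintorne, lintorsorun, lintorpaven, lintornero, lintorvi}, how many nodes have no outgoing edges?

A leaf is a node with no children — equivalently, the end of a word that is not a proper prefix of any other stored word.
Those words: "bel", "gallu", "lintorbel", "lintorlinmi", "lintormisar", "lintornero", "lintorpata", "lintorpaven", "lintorsar", "lintorsorun", "lintorvi", "ta"
Leaf count: 12

12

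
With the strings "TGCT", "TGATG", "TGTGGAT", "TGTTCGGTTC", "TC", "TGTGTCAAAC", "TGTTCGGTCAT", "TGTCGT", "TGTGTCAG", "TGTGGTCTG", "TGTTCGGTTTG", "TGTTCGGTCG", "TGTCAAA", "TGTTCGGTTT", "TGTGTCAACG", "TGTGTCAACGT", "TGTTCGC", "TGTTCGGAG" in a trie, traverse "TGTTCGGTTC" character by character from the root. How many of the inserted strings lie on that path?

Traverse "TGTTCGGTTC" character by character; count nodes along the way that are marked as word ends.
Prefixes of the query that are stored words: "TGTTCGGTTC"
Count: 1

1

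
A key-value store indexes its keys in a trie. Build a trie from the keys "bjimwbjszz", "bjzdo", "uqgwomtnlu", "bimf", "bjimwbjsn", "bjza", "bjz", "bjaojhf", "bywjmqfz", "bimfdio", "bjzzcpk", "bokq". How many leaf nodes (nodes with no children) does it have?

10

Leaves are exactly the stored words that no other stored word extends.
Those words: "bimfdio", "bjaojhf", "bjimwbjsn", "bjimwbjszz", "bjza", "bjzdo", "bjzzcpk", "bokq", "bywjmqfz", "uqgwomtnlu"
Leaf count: 10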